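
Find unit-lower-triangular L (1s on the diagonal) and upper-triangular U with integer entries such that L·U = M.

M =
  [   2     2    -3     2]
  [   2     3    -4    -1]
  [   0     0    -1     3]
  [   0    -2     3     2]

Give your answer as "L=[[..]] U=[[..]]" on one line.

L=[[1,0,0,0],[1,1,0,0],[0,0,1,0],[0,-2,-1,1]] U=[[2,2,-3,2],[0,1,-1,-3],[0,0,-1,3],[0,0,0,-1]]

  row1 -= 1·row0 → [0,1,-1,-3]
  row2 -= 0·row0 → [0,0,-1,3]
  row3 -= 0·row0 → [0,-2,3,2]
  row2 -= 0·row1 → [0,0,-1,3]
  row3 -= -2·row1 → [0,0,1,-4]
  row3 -= -1·row2 → [0,0,0,-1]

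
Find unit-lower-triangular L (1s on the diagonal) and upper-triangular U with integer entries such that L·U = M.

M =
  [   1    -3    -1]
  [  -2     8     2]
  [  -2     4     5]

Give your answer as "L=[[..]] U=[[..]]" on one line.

L=[[1,0,0],[-2,1,0],[-2,-1,1]] U=[[1,-3,-1],[0,2,0],[0,0,3]]

  R1 -= -2·R0 → [0,2,0]
  R2 -= -2·R0 → [0,-2,3]
  R2 -= -1·R1 → [0,0,3]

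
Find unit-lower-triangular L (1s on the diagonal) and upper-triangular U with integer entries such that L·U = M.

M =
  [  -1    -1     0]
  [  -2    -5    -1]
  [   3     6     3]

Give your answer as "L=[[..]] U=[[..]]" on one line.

  r1 -= 2·r0 → [0,-3,-1]
  r2 -= -3·r0 → [0,3,3]
  r2 -= -1·r1 → [0,0,2]

L=[[1,0,0],[2,1,0],[-3,-1,1]] U=[[-1,-1,0],[0,-3,-1],[0,0,2]]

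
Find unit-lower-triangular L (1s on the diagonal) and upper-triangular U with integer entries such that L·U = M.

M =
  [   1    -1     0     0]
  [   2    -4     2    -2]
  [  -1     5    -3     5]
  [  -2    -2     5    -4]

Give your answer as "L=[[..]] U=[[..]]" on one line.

  r1 -= 2·r0 → [0,-2,2,-2]
  r2 -= -1·r0 → [0,4,-3,5]
  r3 -= -2·r0 → [0,-4,5,-4]
  r2 -= -2·r1 → [0,0,1,1]
  r3 -= 2·r1 → [0,0,1,0]
  r3 -= 1·r2 → [0,0,0,-1]

L=[[1,0,0,0],[2,1,0,0],[-1,-2,1,0],[-2,2,1,1]] U=[[1,-1,0,0],[0,-2,2,-2],[0,0,1,1],[0,0,0,-1]]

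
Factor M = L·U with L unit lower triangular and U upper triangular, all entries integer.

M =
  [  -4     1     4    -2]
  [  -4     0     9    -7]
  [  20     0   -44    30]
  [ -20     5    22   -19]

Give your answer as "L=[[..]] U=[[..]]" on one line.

L=[[1,0,0,0],[1,1,0,0],[-5,-5,1,0],[5,0,2,1]] U=[[-4,1,4,-2],[0,-1,5,-5],[0,0,1,-5],[0,0,0,1]]

  r1 -= 1·r0 → [0,-1,5,-5]
  r2 -= -5·r0 → [0,5,-24,20]
  r3 -= 5·r0 → [0,0,2,-9]
  r2 -= -5·r1 → [0,0,1,-5]
  r3 -= 0·r1 → [0,0,2,-9]
  r3 -= 2·r2 → [0,0,0,1]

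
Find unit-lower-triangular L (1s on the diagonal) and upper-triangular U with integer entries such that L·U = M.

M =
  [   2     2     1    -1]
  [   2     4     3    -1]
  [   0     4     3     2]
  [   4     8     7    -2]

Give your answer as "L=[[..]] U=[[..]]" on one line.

  R1 -= 1·R0 → [0,2,2,0]
  R2 -= 0·R0 → [0,4,3,2]
  R3 -= 2·R0 → [0,4,5,0]
  R2 -= 2·R1 → [0,0,-1,2]
  R3 -= 2·R1 → [0,0,1,0]
  R3 -= -1·R2 → [0,0,0,2]

L=[[1,0,0,0],[1,1,0,0],[0,2,1,0],[2,2,-1,1]] U=[[2,2,1,-1],[0,2,2,0],[0,0,-1,2],[0,0,0,2]]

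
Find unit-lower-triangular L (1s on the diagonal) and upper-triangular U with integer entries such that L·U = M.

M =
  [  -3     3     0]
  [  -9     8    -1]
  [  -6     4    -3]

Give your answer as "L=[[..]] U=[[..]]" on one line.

  R1 -= 3·R0 → [0,-1,-1]
  R2 -= 2·R0 → [0,-2,-3]
  R2 -= 2·R1 → [0,0,-1]

L=[[1,0,0],[3,1,0],[2,2,1]] U=[[-3,3,0],[0,-1,-1],[0,0,-1]]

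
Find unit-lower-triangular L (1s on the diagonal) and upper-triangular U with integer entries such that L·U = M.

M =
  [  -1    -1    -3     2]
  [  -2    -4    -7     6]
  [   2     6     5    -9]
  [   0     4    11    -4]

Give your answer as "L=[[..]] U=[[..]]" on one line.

  row1 -= 2·row0 → [0,-2,-1,2]
  row2 -= -2·row0 → [0,4,-1,-5]
  row3 -= 0·row0 → [0,4,11,-4]
  row2 -= -2·row1 → [0,0,-3,-1]
  row3 -= -2·row1 → [0,0,9,0]
  row3 -= -3·row2 → [0,0,0,-3]

L=[[1,0,0,0],[2,1,0,0],[-2,-2,1,0],[0,-2,-3,1]] U=[[-1,-1,-3,2],[0,-2,-1,2],[0,0,-3,-1],[0,0,0,-3]]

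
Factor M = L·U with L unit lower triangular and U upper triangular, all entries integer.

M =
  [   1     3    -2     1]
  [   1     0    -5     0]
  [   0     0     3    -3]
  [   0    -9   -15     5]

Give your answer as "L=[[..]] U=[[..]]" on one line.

  row1 -= 1·row0 → [0,-3,-3,-1]
  row2 -= 0·row0 → [0,0,3,-3]
  row3 -= 0·row0 → [0,-9,-15,5]
  row2 -= 0·row1 → [0,0,3,-3]
  row3 -= 3·row1 → [0,0,-6,8]
  row3 -= -2·row2 → [0,0,0,2]

L=[[1,0,0,0],[1,1,0,0],[0,0,1,0],[0,3,-2,1]] U=[[1,3,-2,1],[0,-3,-3,-1],[0,0,3,-3],[0,0,0,2]]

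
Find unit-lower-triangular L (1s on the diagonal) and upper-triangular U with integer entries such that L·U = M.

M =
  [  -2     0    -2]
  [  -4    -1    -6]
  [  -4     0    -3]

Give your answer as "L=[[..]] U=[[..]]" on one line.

L=[[1,0,0],[2,1,0],[2,0,1]] U=[[-2,0,-2],[0,-1,-2],[0,0,1]]

  row1 -= 2·row0 → [0,-1,-2]
  row2 -= 2·row0 → [0,0,1]
  row2 -= 0·row1 → [0,0,1]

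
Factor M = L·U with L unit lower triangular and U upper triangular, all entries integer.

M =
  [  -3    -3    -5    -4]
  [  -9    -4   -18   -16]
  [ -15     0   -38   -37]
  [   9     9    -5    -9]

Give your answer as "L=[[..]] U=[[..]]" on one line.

L=[[1,0,0,0],[3,1,0,0],[5,3,1,0],[-3,0,5,1]] U=[[-3,-3,-5,-4],[0,5,-3,-4],[0,0,-4,-5],[0,0,0,4]]

  row1 -= 3·row0 → [0,5,-3,-4]
  row2 -= 5·row0 → [0,15,-13,-17]
  row3 -= -3·row0 → [0,0,-20,-21]
  row2 -= 3·row1 → [0,0,-4,-5]
  row3 -= 0·row1 → [0,0,-20,-21]
  row3 -= 5·row2 → [0,0,0,4]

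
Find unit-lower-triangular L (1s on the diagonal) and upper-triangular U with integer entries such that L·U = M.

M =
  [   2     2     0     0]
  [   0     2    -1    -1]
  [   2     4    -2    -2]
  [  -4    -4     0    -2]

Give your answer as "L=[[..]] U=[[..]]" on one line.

L=[[1,0,0,0],[0,1,0,0],[1,1,1,0],[-2,0,0,1]] U=[[2,2,0,0],[0,2,-1,-1],[0,0,-1,-1],[0,0,0,-2]]

  R1 -= 0·R0 → [0,2,-1,-1]
  R2 -= 1·R0 → [0,2,-2,-2]
  R3 -= -2·R0 → [0,0,0,-2]
  R2 -= 1·R1 → [0,0,-1,-1]
  R3 -= 0·R1 → [0,0,0,-2]
  R3 -= 0·R2 → [0,0,0,-2]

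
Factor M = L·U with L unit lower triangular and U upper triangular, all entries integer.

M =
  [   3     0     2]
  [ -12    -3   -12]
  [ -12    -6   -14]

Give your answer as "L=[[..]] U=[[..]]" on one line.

L=[[1,0,0],[-4,1,0],[-4,2,1]] U=[[3,0,2],[0,-3,-4],[0,0,2]]

  row1 -= -4·row0 → [0,-3,-4]
  row2 -= -4·row0 → [0,-6,-6]
  row2 -= 2·row1 → [0,0,2]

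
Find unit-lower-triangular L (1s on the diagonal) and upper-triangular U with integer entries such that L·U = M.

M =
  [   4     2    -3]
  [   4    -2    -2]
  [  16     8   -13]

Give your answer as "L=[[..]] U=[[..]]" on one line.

  r1 -= 1·r0 → [0,-4,1]
  r2 -= 4·r0 → [0,0,-1]
  r2 -= 0·r1 → [0,0,-1]

L=[[1,0,0],[1,1,0],[4,0,1]] U=[[4,2,-3],[0,-4,1],[0,0,-1]]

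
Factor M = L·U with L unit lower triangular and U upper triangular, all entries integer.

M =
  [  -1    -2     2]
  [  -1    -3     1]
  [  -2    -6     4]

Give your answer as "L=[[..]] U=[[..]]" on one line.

  R1 -= 1·R0 → [0,-1,-1]
  R2 -= 2·R0 → [0,-2,0]
  R2 -= 2·R1 → [0,0,2]

L=[[1,0,0],[1,1,0],[2,2,1]] U=[[-1,-2,2],[0,-1,-1],[0,0,2]]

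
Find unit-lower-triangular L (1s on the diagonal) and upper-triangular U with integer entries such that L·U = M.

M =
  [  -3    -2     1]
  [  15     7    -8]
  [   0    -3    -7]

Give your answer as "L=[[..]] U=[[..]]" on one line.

L=[[1,0,0],[-5,1,0],[0,1,1]] U=[[-3,-2,1],[0,-3,-3],[0,0,-4]]

  row1 -= -5·row0 → [0,-3,-3]
  row2 -= 0·row0 → [0,-3,-7]
  row2 -= 1·row1 → [0,0,-4]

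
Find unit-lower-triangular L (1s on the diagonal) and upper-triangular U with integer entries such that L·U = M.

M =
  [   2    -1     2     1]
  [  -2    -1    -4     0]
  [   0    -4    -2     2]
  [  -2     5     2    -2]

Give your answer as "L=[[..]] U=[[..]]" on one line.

  r1 -= -1·r0 → [0,-2,-2,1]
  r2 -= 0·r0 → [0,-4,-2,2]
  r3 -= -1·r0 → [0,4,4,-1]
  r2 -= 2·r1 → [0,0,2,0]
  r3 -= -2·r1 → [0,0,0,1]
  r3 -= 0·r2 → [0,0,0,1]

L=[[1,0,0,0],[-1,1,0,0],[0,2,1,0],[-1,-2,0,1]] U=[[2,-1,2,1],[0,-2,-2,1],[0,0,2,0],[0,0,0,1]]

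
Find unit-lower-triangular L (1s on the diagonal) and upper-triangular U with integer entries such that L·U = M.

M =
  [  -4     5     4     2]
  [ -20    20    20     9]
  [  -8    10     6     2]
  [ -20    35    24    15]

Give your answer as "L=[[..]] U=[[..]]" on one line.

L=[[1,0,0,0],[5,1,0,0],[2,0,1,0],[5,-2,-2,1]] U=[[-4,5,4,2],[0,-5,0,-1],[0,0,-2,-2],[0,0,0,-1]]

  r1 -= 5·r0 → [0,-5,0,-1]
  r2 -= 2·r0 → [0,0,-2,-2]
  r3 -= 5·r0 → [0,10,4,5]
  r2 -= 0·r1 → [0,0,-2,-2]
  r3 -= -2·r1 → [0,0,4,3]
  r3 -= -2·r2 → [0,0,0,-1]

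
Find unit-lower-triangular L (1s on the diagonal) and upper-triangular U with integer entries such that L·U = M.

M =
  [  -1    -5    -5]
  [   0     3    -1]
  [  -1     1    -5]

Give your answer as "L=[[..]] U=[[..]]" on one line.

  row1 -= 0·row0 → [0,3,-1]
  row2 -= 1·row0 → [0,6,0]
  row2 -= 2·row1 → [0,0,2]

L=[[1,0,0],[0,1,0],[1,2,1]] U=[[-1,-5,-5],[0,3,-1],[0,0,2]]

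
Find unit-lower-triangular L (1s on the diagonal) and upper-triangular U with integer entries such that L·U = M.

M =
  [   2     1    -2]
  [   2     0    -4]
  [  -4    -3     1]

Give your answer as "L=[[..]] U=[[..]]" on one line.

  R1 -= 1·R0 → [0,-1,-2]
  R2 -= -2·R0 → [0,-1,-3]
  R2 -= 1·R1 → [0,0,-1]

L=[[1,0,0],[1,1,0],[-2,1,1]] U=[[2,1,-2],[0,-1,-2],[0,0,-1]]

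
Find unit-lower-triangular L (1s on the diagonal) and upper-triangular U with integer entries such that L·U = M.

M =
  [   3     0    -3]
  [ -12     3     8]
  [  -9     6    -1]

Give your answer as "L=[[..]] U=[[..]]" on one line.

  R1 -= -4·R0 → [0,3,-4]
  R2 -= -3·R0 → [0,6,-10]
  R2 -= 2·R1 → [0,0,-2]

L=[[1,0,0],[-4,1,0],[-3,2,1]] U=[[3,0,-3],[0,3,-4],[0,0,-2]]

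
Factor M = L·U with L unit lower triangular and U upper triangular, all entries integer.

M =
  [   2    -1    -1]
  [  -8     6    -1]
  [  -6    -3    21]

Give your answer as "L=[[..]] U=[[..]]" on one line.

L=[[1,0,0],[-4,1,0],[-3,-3,1]] U=[[2,-1,-1],[0,2,-5],[0,0,3]]

  row1 -= -4·row0 → [0,2,-5]
  row2 -= -3·row0 → [0,-6,18]
  row2 -= -3·row1 → [0,0,3]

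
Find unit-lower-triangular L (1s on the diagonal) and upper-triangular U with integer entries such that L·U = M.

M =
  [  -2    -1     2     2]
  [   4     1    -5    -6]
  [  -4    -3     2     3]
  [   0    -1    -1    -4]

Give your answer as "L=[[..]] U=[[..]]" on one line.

L=[[1,0,0,0],[-2,1,0,0],[2,1,1,0],[0,1,0,1]] U=[[-2,-1,2,2],[0,-1,-1,-2],[0,0,-1,1],[0,0,0,-2]]

  R1 -= -2·R0 → [0,-1,-1,-2]
  R2 -= 2·R0 → [0,-1,-2,-1]
  R3 -= 0·R0 → [0,-1,-1,-4]
  R2 -= 1·R1 → [0,0,-1,1]
  R3 -= 1·R1 → [0,0,0,-2]
  R3 -= 0·R2 → [0,0,0,-2]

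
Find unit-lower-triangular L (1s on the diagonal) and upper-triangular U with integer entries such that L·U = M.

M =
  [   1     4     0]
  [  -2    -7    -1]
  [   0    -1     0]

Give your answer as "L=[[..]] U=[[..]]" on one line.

  r1 -= -2·r0 → [0,1,-1]
  r2 -= 0·r0 → [0,-1,0]
  r2 -= -1·r1 → [0,0,-1]

L=[[1,0,0],[-2,1,0],[0,-1,1]] U=[[1,4,0],[0,1,-1],[0,0,-1]]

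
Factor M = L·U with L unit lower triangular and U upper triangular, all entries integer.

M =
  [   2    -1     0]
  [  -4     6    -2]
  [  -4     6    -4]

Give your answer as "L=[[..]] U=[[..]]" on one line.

L=[[1,0,0],[-2,1,0],[-2,1,1]] U=[[2,-1,0],[0,4,-2],[0,0,-2]]

  R1 -= -2·R0 → [0,4,-2]
  R2 -= -2·R0 → [0,4,-4]
  R2 -= 1·R1 → [0,0,-2]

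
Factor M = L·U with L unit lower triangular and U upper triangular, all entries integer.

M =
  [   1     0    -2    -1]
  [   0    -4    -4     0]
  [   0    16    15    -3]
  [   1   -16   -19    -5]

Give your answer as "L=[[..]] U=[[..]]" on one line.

L=[[1,0,0,0],[0,1,0,0],[0,-4,1,0],[1,4,1,1]] U=[[1,0,-2,-1],[0,-4,-4,0],[0,0,-1,-3],[0,0,0,-1]]

  r1 -= 0·r0 → [0,-4,-4,0]
  r2 -= 0·r0 → [0,16,15,-3]
  r3 -= 1·r0 → [0,-16,-17,-4]
  r2 -= -4·r1 → [0,0,-1,-3]
  r3 -= 4·r1 → [0,0,-1,-4]
  r3 -= 1·r2 → [0,0,0,-1]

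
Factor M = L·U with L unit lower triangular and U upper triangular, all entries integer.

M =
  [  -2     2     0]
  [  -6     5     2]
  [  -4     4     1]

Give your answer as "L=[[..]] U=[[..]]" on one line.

L=[[1,0,0],[3,1,0],[2,0,1]] U=[[-2,2,0],[0,-1,2],[0,0,1]]

  r1 -= 3·r0 → [0,-1,2]
  r2 -= 2·r0 → [0,0,1]
  r2 -= 0·r1 → [0,0,1]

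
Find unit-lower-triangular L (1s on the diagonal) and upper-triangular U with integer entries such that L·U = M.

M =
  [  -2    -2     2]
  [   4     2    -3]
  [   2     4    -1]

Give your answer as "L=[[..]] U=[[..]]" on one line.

  R1 -= -2·R0 → [0,-2,1]
  R2 -= -1·R0 → [0,2,1]
  R2 -= -1·R1 → [0,0,2]

L=[[1,0,0],[-2,1,0],[-1,-1,1]] U=[[-2,-2,2],[0,-2,1],[0,0,2]]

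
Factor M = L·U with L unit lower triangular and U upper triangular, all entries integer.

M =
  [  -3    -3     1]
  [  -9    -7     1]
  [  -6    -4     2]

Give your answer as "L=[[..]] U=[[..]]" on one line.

L=[[1,0,0],[3,1,0],[2,1,1]] U=[[-3,-3,1],[0,2,-2],[0,0,2]]

  r1 -= 3·r0 → [0,2,-2]
  r2 -= 2·r0 → [0,2,0]
  r2 -= 1·r1 → [0,0,2]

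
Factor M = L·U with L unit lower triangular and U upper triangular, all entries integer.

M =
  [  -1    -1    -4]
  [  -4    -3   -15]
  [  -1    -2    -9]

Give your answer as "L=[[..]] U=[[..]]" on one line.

L=[[1,0,0],[4,1,0],[1,-1,1]] U=[[-1,-1,-4],[0,1,1],[0,0,-4]]

  row1 -= 4·row0 → [0,1,1]
  row2 -= 1·row0 → [0,-1,-5]
  row2 -= -1·row1 → [0,0,-4]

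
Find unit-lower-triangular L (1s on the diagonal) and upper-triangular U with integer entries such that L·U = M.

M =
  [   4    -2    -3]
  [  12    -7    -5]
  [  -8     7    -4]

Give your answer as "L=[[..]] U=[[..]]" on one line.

L=[[1,0,0],[3,1,0],[-2,-3,1]] U=[[4,-2,-3],[0,-1,4],[0,0,2]]

  r1 -= 3·r0 → [0,-1,4]
  r2 -= -2·r0 → [0,3,-10]
  r2 -= -3·r1 → [0,0,2]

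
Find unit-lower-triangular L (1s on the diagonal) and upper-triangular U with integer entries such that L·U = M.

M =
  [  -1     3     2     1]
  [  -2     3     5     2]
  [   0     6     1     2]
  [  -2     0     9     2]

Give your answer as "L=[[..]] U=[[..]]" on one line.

  R1 -= 2·R0 → [0,-3,1,0]
  R2 -= 0·R0 → [0,6,1,2]
  R3 -= 2·R0 → [0,-6,5,0]
  R2 -= -2·R1 → [0,0,3,2]
  R3 -= 2·R1 → [0,0,3,0]
  R3 -= 1·R2 → [0,0,0,-2]

L=[[1,0,0,0],[2,1,0,0],[0,-2,1,0],[2,2,1,1]] U=[[-1,3,2,1],[0,-3,1,0],[0,0,3,2],[0,0,0,-2]]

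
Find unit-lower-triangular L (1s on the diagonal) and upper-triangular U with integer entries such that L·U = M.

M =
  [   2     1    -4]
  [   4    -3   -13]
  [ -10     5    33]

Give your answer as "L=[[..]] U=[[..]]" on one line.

  r1 -= 2·r0 → [0,-5,-5]
  r2 -= -5·r0 → [0,10,13]
  r2 -= -2·r1 → [0,0,3]

L=[[1,0,0],[2,1,0],[-5,-2,1]] U=[[2,1,-4],[0,-5,-5],[0,0,3]]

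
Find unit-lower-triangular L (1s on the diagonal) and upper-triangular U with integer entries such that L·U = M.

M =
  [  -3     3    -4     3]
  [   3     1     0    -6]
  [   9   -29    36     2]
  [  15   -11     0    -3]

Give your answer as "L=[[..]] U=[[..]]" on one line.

  R1 -= -1·R0 → [0,4,-4,-3]
  R2 -= -3·R0 → [0,-20,24,11]
  R3 -= -5·R0 → [0,4,-20,12]
  R2 -= -5·R1 → [0,0,4,-4]
  R3 -= 1·R1 → [0,0,-16,15]
  R3 -= -4·R2 → [0,0,0,-1]

L=[[1,0,0,0],[-1,1,0,0],[-3,-5,1,0],[-5,1,-4,1]] U=[[-3,3,-4,3],[0,4,-4,-3],[0,0,4,-4],[0,0,0,-1]]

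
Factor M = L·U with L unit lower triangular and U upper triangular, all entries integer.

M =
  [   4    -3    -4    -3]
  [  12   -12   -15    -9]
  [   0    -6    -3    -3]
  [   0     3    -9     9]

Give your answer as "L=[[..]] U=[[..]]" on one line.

  R1 -= 3·R0 → [0,-3,-3,0]
  R2 -= 0·R0 → [0,-6,-3,-3]
  R3 -= 0·R0 → [0,3,-9,9]
  R2 -= 2·R1 → [0,0,3,-3]
  R3 -= -1·R1 → [0,0,-12,9]
  R3 -= -4·R2 → [0,0,0,-3]

L=[[1,0,0,0],[3,1,0,0],[0,2,1,0],[0,-1,-4,1]] U=[[4,-3,-4,-3],[0,-3,-3,0],[0,0,3,-3],[0,0,0,-3]]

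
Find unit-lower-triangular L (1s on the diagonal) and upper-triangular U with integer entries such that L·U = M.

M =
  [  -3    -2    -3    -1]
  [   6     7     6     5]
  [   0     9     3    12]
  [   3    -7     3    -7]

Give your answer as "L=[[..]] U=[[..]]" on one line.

  R1 -= -2·R0 → [0,3,0,3]
  R2 -= 0·R0 → [0,9,3,12]
  R3 -= -1·R0 → [0,-9,0,-8]
  R2 -= 3·R1 → [0,0,3,3]
  R3 -= -3·R1 → [0,0,0,1]
  R3 -= 0·R2 → [0,0,0,1]

L=[[1,0,0,0],[-2,1,0,0],[0,3,1,0],[-1,-3,0,1]] U=[[-3,-2,-3,-1],[0,3,0,3],[0,0,3,3],[0,0,0,1]]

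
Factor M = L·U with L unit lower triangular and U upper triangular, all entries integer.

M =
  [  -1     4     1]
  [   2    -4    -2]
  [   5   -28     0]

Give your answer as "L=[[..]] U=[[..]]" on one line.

L=[[1,0,0],[-2,1,0],[-5,-2,1]] U=[[-1,4,1],[0,4,0],[0,0,5]]

  R1 -= -2·R0 → [0,4,0]
  R2 -= -5·R0 → [0,-8,5]
  R2 -= -2·R1 → [0,0,5]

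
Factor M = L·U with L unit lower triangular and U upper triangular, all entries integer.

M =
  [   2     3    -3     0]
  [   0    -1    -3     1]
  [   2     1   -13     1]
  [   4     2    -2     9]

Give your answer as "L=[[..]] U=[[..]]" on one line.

  r1 -= 0·r0 → [0,-1,-3,1]
  r2 -= 1·r0 → [0,-2,-10,1]
  r3 -= 2·r0 → [0,-4,4,9]
  r2 -= 2·r1 → [0,0,-4,-1]
  r3 -= 4·r1 → [0,0,16,5]
  r3 -= -4·r2 → [0,0,0,1]

L=[[1,0,0,0],[0,1,0,0],[1,2,1,0],[2,4,-4,1]] U=[[2,3,-3,0],[0,-1,-3,1],[0,0,-4,-1],[0,0,0,1]]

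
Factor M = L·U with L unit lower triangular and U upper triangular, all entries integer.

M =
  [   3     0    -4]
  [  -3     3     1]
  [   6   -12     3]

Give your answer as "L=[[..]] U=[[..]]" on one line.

L=[[1,0,0],[-1,1,0],[2,-4,1]] U=[[3,0,-4],[0,3,-3],[0,0,-1]]

  r1 -= -1·r0 → [0,3,-3]
  r2 -= 2·r0 → [0,-12,11]
  r2 -= -4·r1 → [0,0,-1]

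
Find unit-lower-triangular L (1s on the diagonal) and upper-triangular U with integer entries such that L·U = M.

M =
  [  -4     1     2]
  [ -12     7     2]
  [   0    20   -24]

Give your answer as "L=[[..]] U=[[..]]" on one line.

L=[[1,0,0],[3,1,0],[0,5,1]] U=[[-4,1,2],[0,4,-4],[0,0,-4]]

  r1 -= 3·r0 → [0,4,-4]
  r2 -= 0·r0 → [0,20,-24]
  r2 -= 5·r1 → [0,0,-4]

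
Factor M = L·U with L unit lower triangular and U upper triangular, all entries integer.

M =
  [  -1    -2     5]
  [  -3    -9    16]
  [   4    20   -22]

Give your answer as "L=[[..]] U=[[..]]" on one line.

L=[[1,0,0],[3,1,0],[-4,-4,1]] U=[[-1,-2,5],[0,-3,1],[0,0,2]]

  R1 -= 3·R0 → [0,-3,1]
  R2 -= -4·R0 → [0,12,-2]
  R2 -= -4·R1 → [0,0,2]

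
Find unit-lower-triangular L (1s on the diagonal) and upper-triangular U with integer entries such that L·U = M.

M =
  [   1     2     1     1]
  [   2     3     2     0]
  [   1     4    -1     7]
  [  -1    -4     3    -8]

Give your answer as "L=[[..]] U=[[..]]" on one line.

L=[[1,0,0,0],[2,1,0,0],[1,-2,1,0],[-1,2,-2,1]] U=[[1,2,1,1],[0,-1,0,-2],[0,0,-2,2],[0,0,0,1]]

  R1 -= 2·R0 → [0,-1,0,-2]
  R2 -= 1·R0 → [0,2,-2,6]
  R3 -= -1·R0 → [0,-2,4,-7]
  R2 -= -2·R1 → [0,0,-2,2]
  R3 -= 2·R1 → [0,0,4,-3]
  R3 -= -2·R2 → [0,0,0,1]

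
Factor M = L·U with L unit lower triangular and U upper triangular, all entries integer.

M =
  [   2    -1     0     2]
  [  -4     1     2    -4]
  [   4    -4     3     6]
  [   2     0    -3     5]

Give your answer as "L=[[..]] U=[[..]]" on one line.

  R1 -= -2·R0 → [0,-1,2,0]
  R2 -= 2·R0 → [0,-2,3,2]
  R3 -= 1·R0 → [0,1,-3,3]
  R2 -= 2·R1 → [0,0,-1,2]
  R3 -= -1·R1 → [0,0,-1,3]
  R3 -= 1·R2 → [0,0,0,1]

L=[[1,0,0,0],[-2,1,0,0],[2,2,1,0],[1,-1,1,1]] U=[[2,-1,0,2],[0,-1,2,0],[0,0,-1,2],[0,0,0,1]]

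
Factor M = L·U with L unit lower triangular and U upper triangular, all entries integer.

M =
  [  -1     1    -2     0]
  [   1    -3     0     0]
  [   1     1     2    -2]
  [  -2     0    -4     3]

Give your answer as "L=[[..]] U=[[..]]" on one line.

L=[[1,0,0,0],[-1,1,0,0],[-1,-1,1,0],[2,1,-1,1]] U=[[-1,1,-2,0],[0,-2,-2,0],[0,0,-2,-2],[0,0,0,1]]

  row1 -= -1·row0 → [0,-2,-2,0]
  row2 -= -1·row0 → [0,2,0,-2]
  row3 -= 2·row0 → [0,-2,0,3]
  row2 -= -1·row1 → [0,0,-2,-2]
  row3 -= 1·row1 → [0,0,2,3]
  row3 -= -1·row2 → [0,0,0,1]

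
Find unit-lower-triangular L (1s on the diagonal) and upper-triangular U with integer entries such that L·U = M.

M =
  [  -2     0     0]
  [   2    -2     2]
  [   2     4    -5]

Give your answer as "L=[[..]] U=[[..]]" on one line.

  R1 -= -1·R0 → [0,-2,2]
  R2 -= -1·R0 → [0,4,-5]
  R2 -= -2·R1 → [0,0,-1]

L=[[1,0,0],[-1,1,0],[-1,-2,1]] U=[[-2,0,0],[0,-2,2],[0,0,-1]]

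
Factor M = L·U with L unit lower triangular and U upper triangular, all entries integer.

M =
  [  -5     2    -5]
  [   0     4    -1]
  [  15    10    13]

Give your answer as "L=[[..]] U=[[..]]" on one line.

  row1 -= 0·row0 → [0,4,-1]
  row2 -= -3·row0 → [0,16,-2]
  row2 -= 4·row1 → [0,0,2]

L=[[1,0,0],[0,1,0],[-3,4,1]] U=[[-5,2,-5],[0,4,-1],[0,0,2]]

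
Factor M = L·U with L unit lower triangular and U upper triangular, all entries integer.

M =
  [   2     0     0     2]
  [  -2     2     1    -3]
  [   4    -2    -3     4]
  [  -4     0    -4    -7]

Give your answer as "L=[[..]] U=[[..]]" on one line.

  row1 -= -1·row0 → [0,2,1,-1]
  row2 -= 2·row0 → [0,-2,-3,0]
  row3 -= -2·row0 → [0,0,-4,-3]
  row2 -= -1·row1 → [0,0,-2,-1]
  row3 -= 0·row1 → [0,0,-4,-3]
  row3 -= 2·row2 → [0,0,0,-1]

L=[[1,0,0,0],[-1,1,0,0],[2,-1,1,0],[-2,0,2,1]] U=[[2,0,0,2],[0,2,1,-1],[0,0,-2,-1],[0,0,0,-1]]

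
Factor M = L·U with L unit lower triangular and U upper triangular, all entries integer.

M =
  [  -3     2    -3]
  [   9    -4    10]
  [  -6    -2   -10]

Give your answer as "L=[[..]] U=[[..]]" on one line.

  r1 -= -3·r0 → [0,2,1]
  r2 -= 2·r0 → [0,-6,-4]
  r2 -= -3·r1 → [0,0,-1]

L=[[1,0,0],[-3,1,0],[2,-3,1]] U=[[-3,2,-3],[0,2,1],[0,0,-1]]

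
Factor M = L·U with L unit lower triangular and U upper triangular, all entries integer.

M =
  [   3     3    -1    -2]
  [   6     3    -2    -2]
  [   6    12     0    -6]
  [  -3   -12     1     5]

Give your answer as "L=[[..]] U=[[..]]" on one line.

  r1 -= 2·r0 → [0,-3,0,2]
  r2 -= 2·r0 → [0,6,2,-2]
  r3 -= -1·r0 → [0,-9,0,3]
  r2 -= -2·r1 → [0,0,2,2]
  r3 -= 3·r1 → [0,0,0,-3]
  r3 -= 0·r2 → [0,0,0,-3]

L=[[1,0,0,0],[2,1,0,0],[2,-2,1,0],[-1,3,0,1]] U=[[3,3,-1,-2],[0,-3,0,2],[0,0,2,2],[0,0,0,-3]]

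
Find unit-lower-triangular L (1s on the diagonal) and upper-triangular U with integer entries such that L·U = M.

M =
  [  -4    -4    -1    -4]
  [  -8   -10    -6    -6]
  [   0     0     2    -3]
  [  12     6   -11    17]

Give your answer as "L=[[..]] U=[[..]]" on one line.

L=[[1,0,0,0],[2,1,0,0],[0,0,1,0],[-3,3,-1,1]] U=[[-4,-4,-1,-4],[0,-2,-4,2],[0,0,2,-3],[0,0,0,-4]]

  row1 -= 2·row0 → [0,-2,-4,2]
  row2 -= 0·row0 → [0,0,2,-3]
  row3 -= -3·row0 → [0,-6,-14,5]
  row2 -= 0·row1 → [0,0,2,-3]
  row3 -= 3·row1 → [0,0,-2,-1]
  row3 -= -1·row2 → [0,0,0,-4]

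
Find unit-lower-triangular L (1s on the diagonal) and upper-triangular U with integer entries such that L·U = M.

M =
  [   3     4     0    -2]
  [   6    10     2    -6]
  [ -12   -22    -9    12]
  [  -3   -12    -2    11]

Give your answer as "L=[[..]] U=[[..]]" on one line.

L=[[1,0,0,0],[2,1,0,0],[-4,-3,1,0],[-1,-4,-2,1]] U=[[3,4,0,-2],[0,2,2,-2],[0,0,-3,-2],[0,0,0,-3]]

  R1 -= 2·R0 → [0,2,2,-2]
  R2 -= -4·R0 → [0,-6,-9,4]
  R3 -= -1·R0 → [0,-8,-2,9]
  R2 -= -3·R1 → [0,0,-3,-2]
  R3 -= -4·R1 → [0,0,6,1]
  R3 -= -2·R2 → [0,0,0,-3]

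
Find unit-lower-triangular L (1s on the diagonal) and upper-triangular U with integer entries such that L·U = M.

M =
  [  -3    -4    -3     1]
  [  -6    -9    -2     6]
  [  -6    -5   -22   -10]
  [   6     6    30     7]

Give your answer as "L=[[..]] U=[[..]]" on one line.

  row1 -= 2·row0 → [0,-1,4,4]
  row2 -= 2·row0 → [0,3,-16,-12]
  row3 -= -2·row0 → [0,-2,24,9]
  row2 -= -3·row1 → [0,0,-4,0]
  row3 -= 2·row1 → [0,0,16,1]
  row3 -= -4·row2 → [0,0,0,1]

L=[[1,0,0,0],[2,1,0,0],[2,-3,1,0],[-2,2,-4,1]] U=[[-3,-4,-3,1],[0,-1,4,4],[0,0,-4,0],[0,0,0,1]]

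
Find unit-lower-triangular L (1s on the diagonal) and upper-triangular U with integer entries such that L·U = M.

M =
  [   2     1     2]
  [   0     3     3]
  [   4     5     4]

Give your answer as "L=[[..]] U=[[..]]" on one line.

  R1 -= 0·R0 → [0,3,3]
  R2 -= 2·R0 → [0,3,0]
  R2 -= 1·R1 → [0,0,-3]

L=[[1,0,0],[0,1,0],[2,1,1]] U=[[2,1,2],[0,3,3],[0,0,-3]]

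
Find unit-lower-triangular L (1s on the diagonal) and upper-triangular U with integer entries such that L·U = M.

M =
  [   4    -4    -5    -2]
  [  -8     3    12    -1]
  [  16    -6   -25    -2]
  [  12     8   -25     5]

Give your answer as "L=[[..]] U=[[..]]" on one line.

L=[[1,0,0,0],[-2,1,0,0],[4,-2,1,0],[3,-4,2,1]] U=[[4,-4,-5,-2],[0,-5,2,-5],[0,0,-1,-4],[0,0,0,-1]]

  row1 -= -2·row0 → [0,-5,2,-5]
  row2 -= 4·row0 → [0,10,-5,6]
  row3 -= 3·row0 → [0,20,-10,11]
  row2 -= -2·row1 → [0,0,-1,-4]
  row3 -= -4·row1 → [0,0,-2,-9]
  row3 -= 2·row2 → [0,0,0,-1]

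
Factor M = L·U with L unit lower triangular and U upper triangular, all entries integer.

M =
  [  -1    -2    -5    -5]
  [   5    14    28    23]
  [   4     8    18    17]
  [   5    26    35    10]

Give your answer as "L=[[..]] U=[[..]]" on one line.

  row1 -= -5·row0 → [0,4,3,-2]
  row2 -= -4·row0 → [0,0,-2,-3]
  row3 -= -5·row0 → [0,16,10,-15]
  row2 -= 0·row1 → [0,0,-2,-3]
  row3 -= 4·row1 → [0,0,-2,-7]
  row3 -= 1·row2 → [0,0,0,-4]

L=[[1,0,0,0],[-5,1,0,0],[-4,0,1,0],[-5,4,1,1]] U=[[-1,-2,-5,-5],[0,4,3,-2],[0,0,-2,-3],[0,0,0,-4]]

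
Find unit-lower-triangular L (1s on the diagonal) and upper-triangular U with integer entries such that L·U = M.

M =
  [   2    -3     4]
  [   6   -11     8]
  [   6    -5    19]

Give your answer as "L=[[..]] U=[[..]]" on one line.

L=[[1,0,0],[3,1,0],[3,-2,1]] U=[[2,-3,4],[0,-2,-4],[0,0,-1]]

  R1 -= 3·R0 → [0,-2,-4]
  R2 -= 3·R0 → [0,4,7]
  R2 -= -2·R1 → [0,0,-1]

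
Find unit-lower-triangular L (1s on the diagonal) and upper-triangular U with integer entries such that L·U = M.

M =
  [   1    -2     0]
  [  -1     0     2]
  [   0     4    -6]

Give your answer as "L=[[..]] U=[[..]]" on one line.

  r1 -= -1·r0 → [0,-2,2]
  r2 -= 0·r0 → [0,4,-6]
  r2 -= -2·r1 → [0,0,-2]

L=[[1,0,0],[-1,1,0],[0,-2,1]] U=[[1,-2,0],[0,-2,2],[0,0,-2]]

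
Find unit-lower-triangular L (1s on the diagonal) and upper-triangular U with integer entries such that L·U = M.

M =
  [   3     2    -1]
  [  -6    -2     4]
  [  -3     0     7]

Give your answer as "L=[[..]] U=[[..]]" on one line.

L=[[1,0,0],[-2,1,0],[-1,1,1]] U=[[3,2,-1],[0,2,2],[0,0,4]]

  R1 -= -2·R0 → [0,2,2]
  R2 -= -1·R0 → [0,2,6]
  R2 -= 1·R1 → [0,0,4]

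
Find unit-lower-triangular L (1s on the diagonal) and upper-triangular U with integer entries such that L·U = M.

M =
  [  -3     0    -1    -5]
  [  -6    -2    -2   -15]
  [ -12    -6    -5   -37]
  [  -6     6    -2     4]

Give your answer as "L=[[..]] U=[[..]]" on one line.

L=[[1,0,0,0],[2,1,0,0],[4,3,1,0],[2,-3,0,1]] U=[[-3,0,-1,-5],[0,-2,0,-5],[0,0,-1,-2],[0,0,0,-1]]

  row1 -= 2·row0 → [0,-2,0,-5]
  row2 -= 4·row0 → [0,-6,-1,-17]
  row3 -= 2·row0 → [0,6,0,14]
  row2 -= 3·row1 → [0,0,-1,-2]
  row3 -= -3·row1 → [0,0,0,-1]
  row3 -= 0·row2 → [0,0,0,-1]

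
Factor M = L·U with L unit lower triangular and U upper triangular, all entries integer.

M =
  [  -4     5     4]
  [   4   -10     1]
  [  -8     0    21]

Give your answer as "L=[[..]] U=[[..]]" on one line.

L=[[1,0,0],[-1,1,0],[2,2,1]] U=[[-4,5,4],[0,-5,5],[0,0,3]]

  row1 -= -1·row0 → [0,-5,5]
  row2 -= 2·row0 → [0,-10,13]
  row2 -= 2·row1 → [0,0,3]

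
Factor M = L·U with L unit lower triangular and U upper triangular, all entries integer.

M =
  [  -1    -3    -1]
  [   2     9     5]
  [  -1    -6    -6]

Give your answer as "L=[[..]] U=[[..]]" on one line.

L=[[1,0,0],[-2,1,0],[1,-1,1]] U=[[-1,-3,-1],[0,3,3],[0,0,-2]]

  r1 -= -2·r0 → [0,3,3]
  r2 -= 1·r0 → [0,-3,-5]
  r2 -= -1·r1 → [0,0,-2]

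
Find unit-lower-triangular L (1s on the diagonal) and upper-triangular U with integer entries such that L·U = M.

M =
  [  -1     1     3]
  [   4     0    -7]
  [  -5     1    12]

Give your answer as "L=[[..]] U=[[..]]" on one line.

  R1 -= -4·R0 → [0,4,5]
  R2 -= 5·R0 → [0,-4,-3]
  R2 -= -1·R1 → [0,0,2]

L=[[1,0,0],[-4,1,0],[5,-1,1]] U=[[-1,1,3],[0,4,5],[0,0,2]]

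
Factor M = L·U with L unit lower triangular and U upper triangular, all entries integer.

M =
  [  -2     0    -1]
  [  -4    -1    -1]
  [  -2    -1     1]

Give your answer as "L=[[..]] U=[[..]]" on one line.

L=[[1,0,0],[2,1,0],[1,1,1]] U=[[-2,0,-1],[0,-1,1],[0,0,1]]

  R1 -= 2·R0 → [0,-1,1]
  R2 -= 1·R0 → [0,-1,2]
  R2 -= 1·R1 → [0,0,1]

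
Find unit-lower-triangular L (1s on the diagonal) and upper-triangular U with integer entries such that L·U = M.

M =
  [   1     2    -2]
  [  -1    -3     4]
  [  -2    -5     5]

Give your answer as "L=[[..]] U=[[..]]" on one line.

  r1 -= -1·r0 → [0,-1,2]
  r2 -= -2·r0 → [0,-1,1]
  r2 -= 1·r1 → [0,0,-1]

L=[[1,0,0],[-1,1,0],[-2,1,1]] U=[[1,2,-2],[0,-1,2],[0,0,-1]]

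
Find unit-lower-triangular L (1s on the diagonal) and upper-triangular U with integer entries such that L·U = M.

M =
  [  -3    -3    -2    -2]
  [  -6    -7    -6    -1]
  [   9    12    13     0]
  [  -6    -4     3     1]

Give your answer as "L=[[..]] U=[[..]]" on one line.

  r1 -= 2·r0 → [0,-1,-2,3]
  r2 -= -3·r0 → [0,3,7,-6]
  r3 -= 2·r0 → [0,2,7,5]
  r2 -= -3·r1 → [0,0,1,3]
  r3 -= -2·r1 → [0,0,3,11]
  r3 -= 3·r2 → [0,0,0,2]

L=[[1,0,0,0],[2,1,0,0],[-3,-3,1,0],[2,-2,3,1]] U=[[-3,-3,-2,-2],[0,-1,-2,3],[0,0,1,3],[0,0,0,2]]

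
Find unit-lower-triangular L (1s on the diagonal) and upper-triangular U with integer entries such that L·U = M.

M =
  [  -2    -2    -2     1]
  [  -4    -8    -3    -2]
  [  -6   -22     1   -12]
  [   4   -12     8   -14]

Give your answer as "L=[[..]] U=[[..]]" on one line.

L=[[1,0,0,0],[2,1,0,0],[3,4,1,0],[-2,4,0,1]] U=[[-2,-2,-2,1],[0,-4,1,-4],[0,0,3,1],[0,0,0,4]]

  row1 -= 2·row0 → [0,-4,1,-4]
  row2 -= 3·row0 → [0,-16,7,-15]
  row3 -= -2·row0 → [0,-16,4,-12]
  row2 -= 4·row1 → [0,0,3,1]
  row3 -= 4·row1 → [0,0,0,4]
  row3 -= 0·row2 → [0,0,0,4]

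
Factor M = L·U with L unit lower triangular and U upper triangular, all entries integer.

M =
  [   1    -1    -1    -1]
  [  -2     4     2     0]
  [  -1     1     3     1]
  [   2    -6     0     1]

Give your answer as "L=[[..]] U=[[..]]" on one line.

  row1 -= -2·row0 → [0,2,0,-2]
  row2 -= -1·row0 → [0,0,2,0]
  row3 -= 2·row0 → [0,-4,2,3]
  row2 -= 0·row1 → [0,0,2,0]
  row3 -= -2·row1 → [0,0,2,-1]
  row3 -= 1·row2 → [0,0,0,-1]

L=[[1,0,0,0],[-2,1,0,0],[-1,0,1,0],[2,-2,1,1]] U=[[1,-1,-1,-1],[0,2,0,-2],[0,0,2,0],[0,0,0,-1]]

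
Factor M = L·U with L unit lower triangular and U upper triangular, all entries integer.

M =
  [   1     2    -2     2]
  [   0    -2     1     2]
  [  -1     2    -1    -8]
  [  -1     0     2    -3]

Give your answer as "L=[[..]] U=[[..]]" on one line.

  r1 -= 0·r0 → [0,-2,1,2]
  r2 -= -1·r0 → [0,4,-3,-6]
  r3 -= -1·r0 → [0,2,0,-1]
  r2 -= -2·r1 → [0,0,-1,-2]
  r3 -= -1·r1 → [0,0,1,1]
  r3 -= -1·r2 → [0,0,0,-1]

L=[[1,0,0,0],[0,1,0,0],[-1,-2,1,0],[-1,-1,-1,1]] U=[[1,2,-2,2],[0,-2,1,2],[0,0,-1,-2],[0,0,0,-1]]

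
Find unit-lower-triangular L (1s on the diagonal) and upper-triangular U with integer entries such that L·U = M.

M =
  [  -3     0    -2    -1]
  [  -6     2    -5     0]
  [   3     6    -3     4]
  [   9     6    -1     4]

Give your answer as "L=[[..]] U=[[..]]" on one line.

L=[[1,0,0,0],[2,1,0,0],[-1,3,1,0],[-3,3,2,1]] U=[[-3,0,-2,-1],[0,2,-1,2],[0,0,-2,-3],[0,0,0,1]]

  R1 -= 2·R0 → [0,2,-1,2]
  R2 -= -1·R0 → [0,6,-5,3]
  R3 -= -3·R0 → [0,6,-7,1]
  R2 -= 3·R1 → [0,0,-2,-3]
  R3 -= 3·R1 → [0,0,-4,-5]
  R3 -= 2·R2 → [0,0,0,1]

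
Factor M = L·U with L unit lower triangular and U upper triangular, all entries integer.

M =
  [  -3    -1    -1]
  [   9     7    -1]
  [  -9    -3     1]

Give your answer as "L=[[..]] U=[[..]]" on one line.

L=[[1,0,0],[-3,1,0],[3,0,1]] U=[[-3,-1,-1],[0,4,-4],[0,0,4]]

  row1 -= -3·row0 → [0,4,-4]
  row2 -= 3·row0 → [0,0,4]
  row2 -= 0·row1 → [0,0,4]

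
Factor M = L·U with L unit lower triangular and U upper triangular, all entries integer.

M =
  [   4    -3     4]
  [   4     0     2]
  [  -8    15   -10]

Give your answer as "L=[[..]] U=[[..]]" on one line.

L=[[1,0,0],[1,1,0],[-2,3,1]] U=[[4,-3,4],[0,3,-2],[0,0,4]]

  row1 -= 1·row0 → [0,3,-2]
  row2 -= -2·row0 → [0,9,-2]
  row2 -= 3·row1 → [0,0,4]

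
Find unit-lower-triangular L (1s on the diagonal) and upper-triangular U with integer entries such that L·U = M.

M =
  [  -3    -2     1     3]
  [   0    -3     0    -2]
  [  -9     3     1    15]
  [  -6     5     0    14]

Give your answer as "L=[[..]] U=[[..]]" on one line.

  r1 -= 0·r0 → [0,-3,0,-2]
  r2 -= 3·r0 → [0,9,-2,6]
  r3 -= 2·r0 → [0,9,-2,8]
  r2 -= -3·r1 → [0,0,-2,0]
  r3 -= -3·r1 → [0,0,-2,2]
  r3 -= 1·r2 → [0,0,0,2]

L=[[1,0,0,0],[0,1,0,0],[3,-3,1,0],[2,-3,1,1]] U=[[-3,-2,1,3],[0,-3,0,-2],[0,0,-2,0],[0,0,0,2]]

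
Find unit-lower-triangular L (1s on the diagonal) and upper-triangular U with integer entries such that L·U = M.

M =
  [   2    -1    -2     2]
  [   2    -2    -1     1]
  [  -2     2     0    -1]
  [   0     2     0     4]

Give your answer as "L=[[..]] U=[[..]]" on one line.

  R1 -= 1·R0 → [0,-1,1,-1]
  R2 -= -1·R0 → [0,1,-2,1]
  R3 -= 0·R0 → [0,2,0,4]
  R2 -= -1·R1 → [0,0,-1,0]
  R3 -= -2·R1 → [0,0,2,2]
  R3 -= -2·R2 → [0,0,0,2]

L=[[1,0,0,0],[1,1,0,0],[-1,-1,1,0],[0,-2,-2,1]] U=[[2,-1,-2,2],[0,-1,1,-1],[0,0,-1,0],[0,0,0,2]]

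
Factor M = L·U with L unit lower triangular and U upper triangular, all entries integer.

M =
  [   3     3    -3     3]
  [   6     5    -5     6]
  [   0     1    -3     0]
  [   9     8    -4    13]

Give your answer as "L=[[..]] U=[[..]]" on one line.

L=[[1,0,0,0],[2,1,0,0],[0,-1,1,0],[3,1,-2,1]] U=[[3,3,-3,3],[0,-1,1,0],[0,0,-2,0],[0,0,0,4]]

  R1 -= 2·R0 → [0,-1,1,0]
  R2 -= 0·R0 → [0,1,-3,0]
  R3 -= 3·R0 → [0,-1,5,4]
  R2 -= -1·R1 → [0,0,-2,0]
  R3 -= 1·R1 → [0,0,4,4]
  R3 -= -2·R2 → [0,0,0,4]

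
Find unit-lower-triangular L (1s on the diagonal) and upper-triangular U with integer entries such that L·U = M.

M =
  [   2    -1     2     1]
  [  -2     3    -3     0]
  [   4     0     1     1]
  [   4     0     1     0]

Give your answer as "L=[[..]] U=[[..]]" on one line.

  r1 -= -1·r0 → [0,2,-1,1]
  r2 -= 2·r0 → [0,2,-3,-1]
  r3 -= 2·r0 → [0,2,-3,-2]
  r2 -= 1·r1 → [0,0,-2,-2]
  r3 -= 1·r1 → [0,0,-2,-3]
  r3 -= 1·r2 → [0,0,0,-1]

L=[[1,0,0,0],[-1,1,0,0],[2,1,1,0],[2,1,1,1]] U=[[2,-1,2,1],[0,2,-1,1],[0,0,-2,-2],[0,0,0,-1]]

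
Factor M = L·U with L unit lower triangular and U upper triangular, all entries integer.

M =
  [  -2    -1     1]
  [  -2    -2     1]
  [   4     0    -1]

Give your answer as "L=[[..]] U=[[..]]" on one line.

L=[[1,0,0],[1,1,0],[-2,2,1]] U=[[-2,-1,1],[0,-1,0],[0,0,1]]

  R1 -= 1·R0 → [0,-1,0]
  R2 -= -2·R0 → [0,-2,1]
  R2 -= 2·R1 → [0,0,1]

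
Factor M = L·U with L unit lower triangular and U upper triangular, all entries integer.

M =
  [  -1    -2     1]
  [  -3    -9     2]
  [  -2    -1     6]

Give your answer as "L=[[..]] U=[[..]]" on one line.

L=[[1,0,0],[3,1,0],[2,-1,1]] U=[[-1,-2,1],[0,-3,-1],[0,0,3]]

  r1 -= 3·r0 → [0,-3,-1]
  r2 -= 2·r0 → [0,3,4]
  r2 -= -1·r1 → [0,0,3]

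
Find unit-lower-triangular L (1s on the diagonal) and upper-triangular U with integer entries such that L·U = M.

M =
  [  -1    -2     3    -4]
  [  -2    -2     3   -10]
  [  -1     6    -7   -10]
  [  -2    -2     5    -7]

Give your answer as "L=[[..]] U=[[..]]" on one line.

  r1 -= 2·r0 → [0,2,-3,-2]
  r2 -= 1·r0 → [0,8,-10,-6]
  r3 -= 2·r0 → [0,2,-1,1]
  r2 -= 4·r1 → [0,0,2,2]
  r3 -= 1·r1 → [0,0,2,3]
  r3 -= 1·r2 → [0,0,0,1]

L=[[1,0,0,0],[2,1,0,0],[1,4,1,0],[2,1,1,1]] U=[[-1,-2,3,-4],[0,2,-3,-2],[0,0,2,2],[0,0,0,1]]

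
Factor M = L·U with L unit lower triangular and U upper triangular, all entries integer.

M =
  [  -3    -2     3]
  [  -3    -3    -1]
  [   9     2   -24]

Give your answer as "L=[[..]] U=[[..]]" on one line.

  R1 -= 1·R0 → [0,-1,-4]
  R2 -= -3·R0 → [0,-4,-15]
  R2 -= 4·R1 → [0,0,1]

L=[[1,0,0],[1,1,0],[-3,4,1]] U=[[-3,-2,3],[0,-1,-4],[0,0,1]]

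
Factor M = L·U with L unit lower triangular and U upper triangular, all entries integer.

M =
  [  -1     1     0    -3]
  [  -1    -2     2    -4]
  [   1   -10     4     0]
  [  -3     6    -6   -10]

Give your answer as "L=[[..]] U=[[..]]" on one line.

L=[[1,0,0,0],[1,1,0,0],[-1,3,1,0],[3,-1,2,1]] U=[[-1,1,0,-3],[0,-3,2,-1],[0,0,-2,0],[0,0,0,-2]]

  R1 -= 1·R0 → [0,-3,2,-1]
  R2 -= -1·R0 → [0,-9,4,-3]
  R3 -= 3·R0 → [0,3,-6,-1]
  R2 -= 3·R1 → [0,0,-2,0]
  R3 -= -1·R1 → [0,0,-4,-2]
  R3 -= 2·R2 → [0,0,0,-2]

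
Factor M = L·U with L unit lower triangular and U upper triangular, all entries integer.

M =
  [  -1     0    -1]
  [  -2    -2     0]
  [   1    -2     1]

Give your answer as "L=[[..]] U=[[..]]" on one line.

  row1 -= 2·row0 → [0,-2,2]
  row2 -= -1·row0 → [0,-2,0]
  row2 -= 1·row1 → [0,0,-2]

L=[[1,0,0],[2,1,0],[-1,1,1]] U=[[-1,0,-1],[0,-2,2],[0,0,-2]]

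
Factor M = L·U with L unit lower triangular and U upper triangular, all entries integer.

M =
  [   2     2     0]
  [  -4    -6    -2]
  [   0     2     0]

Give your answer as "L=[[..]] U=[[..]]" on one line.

L=[[1,0,0],[-2,1,0],[0,-1,1]] U=[[2,2,0],[0,-2,-2],[0,0,-2]]

  r1 -= -2·r0 → [0,-2,-2]
  r2 -= 0·r0 → [0,2,0]
  r2 -= -1·r1 → [0,0,-2]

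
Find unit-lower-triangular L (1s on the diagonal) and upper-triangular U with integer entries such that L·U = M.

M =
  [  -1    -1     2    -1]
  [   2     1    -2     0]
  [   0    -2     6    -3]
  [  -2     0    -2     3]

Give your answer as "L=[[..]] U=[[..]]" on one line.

  R1 -= -2·R0 → [0,-1,2,-2]
  R2 -= 0·R0 → [0,-2,6,-3]
  R3 -= 2·R0 → [0,2,-6,5]
  R2 -= 2·R1 → [0,0,2,1]
  R3 -= -2·R1 → [0,0,-2,1]
  R3 -= -1·R2 → [0,0,0,2]

L=[[1,0,0,0],[-2,1,0,0],[0,2,1,0],[2,-2,-1,1]] U=[[-1,-1,2,-1],[0,-1,2,-2],[0,0,2,1],[0,0,0,2]]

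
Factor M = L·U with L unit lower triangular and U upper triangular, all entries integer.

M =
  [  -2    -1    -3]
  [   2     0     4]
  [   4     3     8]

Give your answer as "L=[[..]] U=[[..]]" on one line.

  row1 -= -1·row0 → [0,-1,1]
  row2 -= -2·row0 → [0,1,2]
  row2 -= -1·row1 → [0,0,3]

L=[[1,0,0],[-1,1,0],[-2,-1,1]] U=[[-2,-1,-3],[0,-1,1],[0,0,3]]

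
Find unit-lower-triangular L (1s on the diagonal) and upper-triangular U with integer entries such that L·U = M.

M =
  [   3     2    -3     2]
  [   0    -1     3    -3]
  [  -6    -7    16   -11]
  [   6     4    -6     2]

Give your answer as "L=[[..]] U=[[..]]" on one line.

L=[[1,0,0,0],[0,1,0,0],[-2,3,1,0],[2,0,0,1]] U=[[3,2,-3,2],[0,-1,3,-3],[0,0,1,2],[0,0,0,-2]]

  r1 -= 0·r0 → [0,-1,3,-3]
  r2 -= -2·r0 → [0,-3,10,-7]
  r3 -= 2·r0 → [0,0,0,-2]
  r2 -= 3·r1 → [0,0,1,2]
  r3 -= 0·r1 → [0,0,0,-2]
  r3 -= 0·r2 → [0,0,0,-2]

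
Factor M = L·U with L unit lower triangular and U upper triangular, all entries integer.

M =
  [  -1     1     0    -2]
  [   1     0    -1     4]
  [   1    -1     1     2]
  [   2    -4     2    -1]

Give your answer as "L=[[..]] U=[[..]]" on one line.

L=[[1,0,0,0],[-1,1,0,0],[-1,0,1,0],[-2,-2,0,1]] U=[[-1,1,0,-2],[0,1,-1,2],[0,0,1,0],[0,0,0,-1]]

  row1 -= -1·row0 → [0,1,-1,2]
  row2 -= -1·row0 → [0,0,1,0]
  row3 -= -2·row0 → [0,-2,2,-5]
  row2 -= 0·row1 → [0,0,1,0]
  row3 -= -2·row1 → [0,0,0,-1]
  row3 -= 0·row2 → [0,0,0,-1]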